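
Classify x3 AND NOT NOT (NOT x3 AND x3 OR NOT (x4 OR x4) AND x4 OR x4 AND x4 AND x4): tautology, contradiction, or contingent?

x3 AND NOT NOT (NOT x3 AND x3 OR NOT (x4 OR x4) AND x4 OR x4 AND x4 AND x4)
= x3 AND NOT NOT (NOT x3 AND x3 OR NOT x4 AND x4 OR x4 AND x4 AND x4)
= x3 AND NOT NOT (NOT x4 AND x4 OR x4 AND x4 AND x4)
= x3 AND NOT NOT (NOT x4 AND x4 OR x4 AND x4)
= x3 AND NOT NOT x4
= x3 AND x4
This depends on x3, x4, so it is not a constant.

contingent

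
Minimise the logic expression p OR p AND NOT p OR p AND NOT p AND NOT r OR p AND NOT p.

p OR p AND NOT p OR p AND NOT p AND NOT r OR p AND NOT p
= p OR p AND NOT p OR p AND NOT p
= p OR p AND NOT p
= p

p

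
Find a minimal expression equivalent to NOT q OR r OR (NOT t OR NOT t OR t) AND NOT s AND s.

NOT q OR r

NOT q OR r OR (NOT t OR NOT t OR t) AND NOT s AND s
= NOT q OR r OR (NOT t OR t) AND NOT s AND s   — idempotence
= NOT q OR r OR NOT s AND s   — complement / identity
= NOT q OR r   — complement / identity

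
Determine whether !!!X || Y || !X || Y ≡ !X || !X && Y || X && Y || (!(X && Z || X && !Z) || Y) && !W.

E1: !!!X || Y || !X || Y
    = !X || Y || !X || Y   (double negation)
    = !X || Y   (idempotence)
E2: !X || !X && Y || X && Y || (!(X && Z || X && !Z) || Y) && !W
    = !X || Y || (!(X && Z || X && !Z) || Y) && !W   (distribution)
    = !X || Y || (!X || Y) && !W   (distribution)
    = !X || Y   (absorption)
Both reduce to !X || Y, so they are equivalent.

Yes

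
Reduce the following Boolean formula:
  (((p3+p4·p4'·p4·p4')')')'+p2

(((p3+p4·p4'·p4·p4')')')'+p2
= (p3+p4·p4'·p4·p4')'+p2
= (p3+p4·p4')'+p2
= p3'+p2

p3'+p2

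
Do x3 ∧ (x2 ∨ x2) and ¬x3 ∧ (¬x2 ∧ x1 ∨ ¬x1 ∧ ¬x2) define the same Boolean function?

E1: x3 ∧ (x2 ∨ x2)
    = x3 ∧ x2   (idempotence)
E2: ¬x3 ∧ (¬x2 ∧ x1 ∨ ¬x1 ∧ ¬x2)
    = ¬x3 ∧ ¬x2   (distribution)
These differ: at x1=0, x2=0, x3=0, E1 = 0 but E2 = 1.

No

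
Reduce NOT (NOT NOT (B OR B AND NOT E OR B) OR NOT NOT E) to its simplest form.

NOT B AND NOT E

NOT (NOT NOT (B OR B AND NOT E OR B) OR NOT NOT E)
= NOT (NOT NOT (B OR B) OR NOT NOT E)
= NOT (NOT NOT B OR NOT NOT E)
= NOT B AND NOT E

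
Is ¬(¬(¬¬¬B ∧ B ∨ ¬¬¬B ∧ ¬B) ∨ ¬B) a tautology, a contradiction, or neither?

contradiction

¬(¬(¬¬¬B ∧ B ∨ ¬¬¬B ∧ ¬B) ∨ ¬B)
= ¬(¬¬¬¬B ∨ ¬B)   [distribution]
= ¬(¬¬B ∨ ¬B)   [double negation]
= ¬B ∧ B   [De Morgan]
= False   [complement]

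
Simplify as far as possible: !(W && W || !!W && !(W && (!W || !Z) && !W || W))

!(W && W || !!W && !(W && (!W || !Z) && !W || W))
= !(W && W || W && !(W && (!W || !Z) && !W || W))   [double negation]
= !(W && W || W && !(W && !W || W))   [absorption]
= !(W && W || W && !W)   [complement / identity]
= !W   [distribution]

!W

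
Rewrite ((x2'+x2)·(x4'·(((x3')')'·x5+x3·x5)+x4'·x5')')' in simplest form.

x4'

((x2'+x2)·(x4'·(((x3')')'·x5+x3·x5)+x4'·x5')')'
= ((x4'·(((x3')')'·x5+x3·x5)+x4'·x5')')'   — complement / identity
= ((x4'·(x3'·x5+x3·x5)+x4'·x5')')'   — double negation
= ((x4'·x5+x4'·x5')')'   — distribution
= ((x4')')'   — distribution
= x4'   — double negation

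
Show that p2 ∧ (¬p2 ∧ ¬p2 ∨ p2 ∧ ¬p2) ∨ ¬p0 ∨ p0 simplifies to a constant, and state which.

True

p2 ∧ (¬p2 ∧ ¬p2 ∨ p2 ∧ ¬p2) ∨ ¬p0 ∨ p0
= p2 ∧ ¬p2 ∨ ¬p0 ∨ p0
= ¬p0 ∨ p0
= True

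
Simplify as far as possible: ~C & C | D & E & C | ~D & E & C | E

E

~C & C | D & E & C | ~D & E & C | E
= D & E & C | ~D & E & C | E   — complement / identity
= E & C | E   — distribution
= E   — absorption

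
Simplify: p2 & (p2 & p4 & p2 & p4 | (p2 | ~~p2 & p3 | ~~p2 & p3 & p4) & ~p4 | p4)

p2 & (p2 & p4 & p2 & p4 | (p2 | ~~p2 & p3 | ~~p2 & p3 & p4) & ~p4 | p4)
= p2 & (p2 & p4 & p2 & p4 | (p2 | ~~p2 & p3) & ~p4 | p4)   (absorption)
= p2 & (p2 & p4 | (p2 | ~~p2 & p3) & ~p4 | p4)   (idempotence)
= p2 & (p2 & p4 | (p2 | p2 & p3) & ~p4 | p4)   (double negation)
= p2 & (p2 & p4 | p2 & ~p4 | p4)   (absorption)
= p2 & (p2 | p4)   (distribution)
= p2   (absorption)

p2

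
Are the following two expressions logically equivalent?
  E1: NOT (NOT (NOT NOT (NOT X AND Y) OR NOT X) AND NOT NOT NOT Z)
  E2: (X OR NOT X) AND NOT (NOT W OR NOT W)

E1: NOT (NOT (NOT NOT (NOT X AND Y) OR NOT X) AND NOT NOT NOT Z)
    = NOT (NOT (NOT X AND Y OR NOT X) AND NOT NOT NOT Z)   [double negation]
    = NOT (NOT NOT X AND NOT NOT NOT Z)   [absorption]
    = NOT X OR NOT NOT Z   [De Morgan]
    = NOT X OR Z   [double negation]
E2: (X OR NOT X) AND NOT (NOT W OR NOT W)
    = NOT (NOT W OR NOT W)   [complement / identity]
    = W AND W   [De Morgan]
    = W   [idempotence]
These differ: at W=0, X=0, Y=0, Z=1, E1 = 1 but E2 = 0.

No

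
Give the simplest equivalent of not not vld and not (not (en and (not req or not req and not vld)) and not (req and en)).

vld and en

not not vld and not (not (en and (not req or not req and not vld)) and not (req and en))
= not not vld and not (not (en and not req) and not (req and en))   — absorption
= not not vld and (en and not req or req and en)   — De Morgan
= not not vld and en   — distribution
= vld and en   — double negation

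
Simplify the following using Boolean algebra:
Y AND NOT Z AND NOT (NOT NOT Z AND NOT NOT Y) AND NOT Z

Y AND NOT Z

Y AND NOT Z AND NOT (NOT NOT Z AND NOT NOT Y) AND NOT Z
= Y AND NOT Z AND (NOT Z OR NOT Y) AND NOT Z
= Y AND NOT Z AND NOT Z
= Y AND NOT Z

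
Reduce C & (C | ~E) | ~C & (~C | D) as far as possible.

1

C & (C | ~E) | ~C & (~C | D)
= C | ~C & (~C | D)   — absorption
= C | ~C   — absorption
= 1   — complement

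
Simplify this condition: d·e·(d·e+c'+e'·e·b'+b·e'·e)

d·e

d·e·(d·e+c'+e'·e·b'+b·e'·e)
= d·e·(d·e+c'+e'·e)
= d·e·(d·e+c')
= d·e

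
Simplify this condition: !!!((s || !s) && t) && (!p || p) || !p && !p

!t || !p

!!!((s || !s) && t) && (!p || p) || !p && !p
= !!!((s || !s) && t) || !p && !p   (complement / identity)
= !!!t || !p && !p   (complement / identity)
= !!!t || !p   (idempotence)
= !t || !p   (double negation)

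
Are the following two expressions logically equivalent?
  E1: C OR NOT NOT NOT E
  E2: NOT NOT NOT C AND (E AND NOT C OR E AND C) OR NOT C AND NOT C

E1: C OR NOT NOT NOT E
    = C OR NOT E
E2: NOT NOT NOT C AND (E AND NOT C OR E AND C) OR NOT C AND NOT C
    = NOT C AND (E AND NOT C OR E AND C) OR NOT C AND NOT C
    = NOT C AND (E AND NOT C OR E AND C) OR NOT C
    = NOT C AND E OR NOT C
    = NOT C
These differ: at C=1, E=0, E1 = 1 but E2 = 0.

No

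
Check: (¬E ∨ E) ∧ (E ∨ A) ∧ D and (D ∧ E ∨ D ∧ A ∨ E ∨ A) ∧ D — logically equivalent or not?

E1: (¬E ∨ E) ∧ (E ∨ A) ∧ D
    = (E ∨ A) ∧ D
E2: (D ∧ E ∨ D ∧ A ∨ E ∨ A) ∧ D
    = ((E ∨ A) ∧ D ∨ E ∨ A) ∧ D
    = (E ∨ A) ∧ D
Both reduce to (E ∨ A) ∧ D, so they are equivalent.

Yes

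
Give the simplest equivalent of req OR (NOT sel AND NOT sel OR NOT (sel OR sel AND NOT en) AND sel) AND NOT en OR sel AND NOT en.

req OR (NOT sel AND NOT sel OR NOT (sel OR sel AND NOT en) AND sel) AND NOT en OR sel AND NOT en
= req OR (NOT sel AND NOT sel OR NOT sel AND sel) AND NOT en OR sel AND NOT en   [absorption]
= req OR NOT sel AND NOT en OR sel AND NOT en   [distribution]
= req OR NOT en   [distribution]

req OR NOT en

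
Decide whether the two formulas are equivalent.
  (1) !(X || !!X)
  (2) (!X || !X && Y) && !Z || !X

Yes

E1: !(X || !!X)
    = !(X || X)
    = !X
E2: (!X || !X && Y) && !Z || !X
    = !X && !Z || !X
    = !X
Both reduce to !X, so they are equivalent.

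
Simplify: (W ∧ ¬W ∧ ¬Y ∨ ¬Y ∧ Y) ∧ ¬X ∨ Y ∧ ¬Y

False

(W ∧ ¬W ∧ ¬Y ∨ ¬Y ∧ Y) ∧ ¬X ∨ Y ∧ ¬Y
= (W ∧ ¬W ∨ Y) ∧ ¬Y ∧ ¬X ∨ Y ∧ ¬Y   (distribution)
= Y ∧ ¬Y ∧ ¬X ∨ Y ∧ ¬Y   (complement / identity)
= Y ∧ ¬Y   (absorption)
= False   (complement)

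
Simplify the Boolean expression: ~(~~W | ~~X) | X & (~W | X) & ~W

~W

~(~~W | ~~X) | X & (~W | X) & ~W
= ~(~~W | ~~X) | X & ~W   (absorption)
= ~W & ~X | X & ~W   (De Morgan)
= ~W   (distribution)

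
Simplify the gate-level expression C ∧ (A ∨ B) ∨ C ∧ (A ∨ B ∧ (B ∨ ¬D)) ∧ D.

C ∧ (A ∨ B)

C ∧ (A ∨ B) ∨ C ∧ (A ∨ B ∧ (B ∨ ¬D)) ∧ D
= C ∧ (A ∨ B) ∨ C ∧ (A ∨ B) ∧ D
= C ∧ (A ∨ B)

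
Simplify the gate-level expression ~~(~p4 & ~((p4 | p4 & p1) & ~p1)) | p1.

~~(~p4 & ~((p4 | p4 & p1) & ~p1)) | p1
= ~~(~p4 & ~(p4 & ~p1)) | p1
= ~(p4 | p4 & ~p1) | p1
= ~p4 | p1

~p4 | p1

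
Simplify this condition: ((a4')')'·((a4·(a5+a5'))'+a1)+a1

a4'+a1

((a4')')'·((a4·(a5+a5'))'+a1)+a1
= ((a4')')'·(a4'+a1)+a1
= a4'·(a4'+a1)+a1
= a4'+a1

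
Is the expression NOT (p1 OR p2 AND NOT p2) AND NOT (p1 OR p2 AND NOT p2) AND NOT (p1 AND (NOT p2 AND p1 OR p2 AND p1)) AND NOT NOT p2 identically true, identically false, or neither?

neither

NOT (p1 OR p2 AND NOT p2) AND NOT (p1 OR p2 AND NOT p2) AND NOT (p1 AND (NOT p2 AND p1 OR p2 AND p1)) AND NOT NOT p2
= NOT (p1 OR p2 AND NOT p2) AND NOT (p1 AND (NOT p2 AND p1 OR p2 AND p1)) AND NOT NOT p2
= NOT p1 AND NOT (p1 AND (NOT p2 AND p1 OR p2 AND p1)) AND NOT NOT p2
= NOT p1 AND NOT (p1 AND p1) AND NOT NOT p2
= NOT p1 AND NOT p1 AND NOT NOT p2
= NOT p1 AND NOT p1 AND p2
= NOT p1 AND p2
This depends on p1, p2, so it is not a constant.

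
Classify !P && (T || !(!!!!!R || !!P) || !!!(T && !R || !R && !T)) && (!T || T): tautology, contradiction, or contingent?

contingent

!P && (T || !(!!!!!R || !!P) || !!!(T && !R || !R && !T)) && (!T || T)
= !P && (T || !!!!R && !P || !!!(T && !R || !R && !T)) && (!T || T)
= !P && (T || !!!!R && !P || !!!!R) && (!T || T)
= !P && (T || !!!!R) && (!T || T)
= !P && (T || !!R) && (!T || T)
= !P && (T || !!R)
= !P && (T || R)
This depends on P, R, T, so it is not a constant.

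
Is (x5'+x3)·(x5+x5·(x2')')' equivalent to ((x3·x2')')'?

No

E1: (x5'+x3)·(x5+x5·(x2')')'
    = (x5'+x3)·(x5+x5·x2)'   [double negation]
    = (x5'+x3)·x5'   [absorption]
    = x5'   [absorption]
E2: ((x3·x2')')'
    = x3·x2'   [double negation]
These differ: at x2=0, x3=0, x5=0, E1 = 1 but E2 = 0.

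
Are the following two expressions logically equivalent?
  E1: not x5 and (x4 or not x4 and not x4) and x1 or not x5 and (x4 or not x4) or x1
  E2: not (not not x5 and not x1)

E1: not x5 and (x4 or not x4 and not x4) and x1 or not x5 and (x4 or not x4) or x1
    = not x5 and (x4 or not x4) and x1 or not x5 and (x4 or not x4) or x1
    = not x5 and (x4 or not x4) or x1
    = not x5 or x1
E2: not (not not x5 and not x1)
    = not x5 or x1
Both reduce to not x5 or x1, so they are equivalent.

Yes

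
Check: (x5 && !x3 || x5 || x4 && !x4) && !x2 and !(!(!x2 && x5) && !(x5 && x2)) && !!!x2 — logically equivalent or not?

E1: (x5 && !x3 || x5 || x4 && !x4) && !x2
    = (x5 && !x3 || x5) && !x2
    = x5 && !x2
E2: !(!(!x2 && x5) && !(x5 && x2)) && !!!x2
    = (!x2 && x5 || x5 && x2) && !!!x2
    = (!x2 && x5 || x5 && x2) && !x2
    = x5 && !x2
Both reduce to x5 && !x2, so they are equivalent.

Yes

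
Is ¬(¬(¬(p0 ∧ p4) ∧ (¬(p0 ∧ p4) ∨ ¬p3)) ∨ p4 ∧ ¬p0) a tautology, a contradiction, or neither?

¬(¬(¬(p0 ∧ p4) ∧ (¬(p0 ∧ p4) ∨ ¬p3)) ∨ p4 ∧ ¬p0)
= ¬(¬¬(p0 ∧ p4) ∨ p4 ∧ ¬p0)
= ¬(p0 ∧ p4 ∨ p4 ∧ ¬p0)
= ¬p4
This depends on p4, so it is not a constant.

neither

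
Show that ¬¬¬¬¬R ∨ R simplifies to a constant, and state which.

¬¬¬¬¬R ∨ R
= ¬¬¬R ∨ R   (double negation)
= ¬R ∨ R   (double negation)
= True   (complement)

True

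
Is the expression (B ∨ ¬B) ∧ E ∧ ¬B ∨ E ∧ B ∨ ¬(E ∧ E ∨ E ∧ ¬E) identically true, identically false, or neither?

identically true

(B ∨ ¬B) ∧ E ∧ ¬B ∨ E ∧ B ∨ ¬(E ∧ E ∨ E ∧ ¬E)
= E ∧ ¬B ∨ E ∧ B ∨ ¬(E ∧ E ∨ E ∧ ¬E)   (complement / identity)
= E ∨ ¬(E ∧ E ∨ E ∧ ¬E)   (distribution)
= E ∨ ¬E   (distribution)
= True   (complement)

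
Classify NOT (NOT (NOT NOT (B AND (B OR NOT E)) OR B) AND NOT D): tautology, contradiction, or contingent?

contingent

NOT (NOT (NOT NOT (B AND (B OR NOT E)) OR B) AND NOT D)
= NOT (NOT (B AND (B OR NOT E) OR B) AND NOT D)   [double negation]
= NOT (NOT (B OR B) AND NOT D)   [absorption]
= NOT (NOT B AND NOT D)   [idempotence]
= B OR D   [De Morgan]
This depends on B, D, so it is not a constant.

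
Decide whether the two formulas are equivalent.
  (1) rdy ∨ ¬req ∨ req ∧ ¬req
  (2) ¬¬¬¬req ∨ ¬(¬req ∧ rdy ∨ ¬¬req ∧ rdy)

E1: rdy ∨ ¬req ∨ req ∧ ¬req
    = rdy ∨ ¬req
E2: ¬¬¬¬req ∨ ¬(¬req ∧ rdy ∨ ¬¬req ∧ rdy)
    = ¬¬req ∨ ¬(¬req ∧ rdy ∨ ¬¬req ∧ rdy)
    = ¬¬req ∨ ¬(¬req ∧ rdy ∨ req ∧ rdy)
    = ¬¬req ∨ ¬rdy
    = req ∨ ¬rdy
These differ: at rdy=0, req=1, E1 = 0 but E2 = 1.

No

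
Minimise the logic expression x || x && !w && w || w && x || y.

x || y

x || x && !w && w || w && x || y
= x || (x && !w || x) && w || y
= x || x && w || y
= x || y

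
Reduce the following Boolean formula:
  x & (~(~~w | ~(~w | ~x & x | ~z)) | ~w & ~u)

x & ~w

x & (~(~~w | ~(~w | ~x & x | ~z)) | ~w & ~u)
= x & (~(~~w | ~(~w | ~z)) | ~w & ~u)
= x & (~w & (~w | ~z) | ~w & ~u)
= x & (~w | ~w & ~u)
= x & ~w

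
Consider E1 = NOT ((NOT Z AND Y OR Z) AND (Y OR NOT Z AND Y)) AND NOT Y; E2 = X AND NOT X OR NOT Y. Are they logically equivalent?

E1: NOT ((NOT Z AND Y OR Z) AND (Y OR NOT Z AND Y)) AND NOT Y
    = NOT (Z AND Y OR NOT Z AND Y) AND NOT Y   (distribution)
    = NOT Y AND NOT Y   (distribution)
    = NOT Y   (idempotence)
E2: X AND NOT X OR NOT Y
    = NOT Y   (complement / identity)
Both reduce to NOT Y, so they are equivalent.

Yes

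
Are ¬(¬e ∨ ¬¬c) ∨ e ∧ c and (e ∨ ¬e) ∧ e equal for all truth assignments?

E1: ¬(¬e ∨ ¬¬c) ∨ e ∧ c
    = e ∧ ¬c ∨ e ∧ c
    = e
E2: (e ∨ ¬e) ∧ e
    = e
Both reduce to e, so they are equivalent.

Yes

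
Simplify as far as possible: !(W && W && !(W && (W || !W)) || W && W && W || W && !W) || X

!W || X

!(W && W && !(W && (W || !W)) || W && W && W || W && !W) || X
= !(W && W && !W || W && W && W || W && !W) || X   — complement / identity
= !(W && W || W && !W) || X   — distribution
= !W || X   — distribution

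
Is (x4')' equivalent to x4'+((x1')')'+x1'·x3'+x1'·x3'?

E1: (x4')'
    = x4   [double negation]
E2: x4'+((x1')')'+x1'·x3'+x1'·x3'
    = x4'+x1'+x1'·x3'+x1'·x3'   [double negation]
    = x4'+x1'+x1'·x3'   [absorption]
    = x4'+x1'   [absorption]
These differ: at x1=0, x3=0, x4=0, E1 = 0 but E2 = 1.

No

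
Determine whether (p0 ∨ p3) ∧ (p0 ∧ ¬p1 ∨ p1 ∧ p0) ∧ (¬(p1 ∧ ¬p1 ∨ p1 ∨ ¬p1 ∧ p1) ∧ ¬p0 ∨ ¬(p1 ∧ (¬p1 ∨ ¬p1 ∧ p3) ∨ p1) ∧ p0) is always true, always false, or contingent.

contingent

(p0 ∨ p3) ∧ (p0 ∧ ¬p1 ∨ p1 ∧ p0) ∧ (¬(p1 ∧ ¬p1 ∨ p1 ∨ ¬p1 ∧ p1) ∧ ¬p0 ∨ ¬(p1 ∧ (¬p1 ∨ ¬p1 ∧ p3) ∨ p1) ∧ p0)
= (p0 ∨ p3) ∧ (p0 ∧ ¬p1 ∨ p1 ∧ p0) ∧ (¬(p1 ∧ ¬p1 ∨ p1 ∨ ¬p1 ∧ p1) ∧ ¬p0 ∨ ¬(p1 ∧ ¬p1 ∨ p1) ∧ p0)   — absorption
= (p0 ∨ p3) ∧ p0 ∧ (¬(p1 ∧ ¬p1 ∨ p1 ∨ ¬p1 ∧ p1) ∧ ¬p0 ∨ ¬(p1 ∧ ¬p1 ∨ p1) ∧ p0)   — distribution
= (p0 ∨ p3) ∧ p0 ∧ (¬(p1 ∧ ¬p1 ∨ p1) ∧ ¬p0 ∨ ¬(p1 ∧ ¬p1 ∨ p1) ∧ p0)   — complement / identity
= (p0 ∨ p3) ∧ p0 ∧ ¬(p1 ∧ ¬p1 ∨ p1)   — distribution
= (p0 ∨ p3) ∧ p0 ∧ ¬p1   — complement / identity
= p0 ∧ ¬p1   — absorption
This depends on p0, p1, so it is not a constant.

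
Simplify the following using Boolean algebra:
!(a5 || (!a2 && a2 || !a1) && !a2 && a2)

!(a5 || (!a2 && a2 || !a1) && !a2 && a2)
= !(a5 || !a2 && a2)
= !a5

!a5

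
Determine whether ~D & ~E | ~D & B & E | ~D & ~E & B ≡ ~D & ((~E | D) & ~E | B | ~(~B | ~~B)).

E1: ~D & ~E | ~D & B & E | ~D & ~E & B
    = ~D & ~E | (B & E | ~E & B) & ~D   (distribution)
    = ~D & (~E | B & E | ~E & B)   (distribution)
    = ~D & (~E | B)   (distribution)
E2: ~D & ((~E | D) & ~E | B | ~(~B | ~~B))
    = ~D & ((~E | D) & ~E | B | B & ~B)   (De Morgan)
    = ~D & (~E | B | B & ~B)   (absorption)
    = ~D & (~E | B)   (complement / identity)
Both reduce to ~D & (~E | B), so they are equivalent.

Yes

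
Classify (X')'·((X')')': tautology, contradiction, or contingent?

(X')'·((X')')'
= (X')'·X'   — double negation
= X·X'   — double negation
= 0   — complement

contradiction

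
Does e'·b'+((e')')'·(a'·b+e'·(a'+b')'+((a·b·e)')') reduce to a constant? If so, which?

no

e'·b'+((e')')'·(a'·b+e'·(a'+b')'+((a·b·e)')')
= e'·b'+((e')')'·(a'·b+e'·(a'+b')'+a·b·e)   [double negation]
= e'·b'+((e')')'·(a'·b+e'·a·b+a·b·e)   [De Morgan]
= e'·b'+((e')')'·(a'·b+a·b)   [distribution]
= e'·b'+((e')')'·b   [distribution]
= e'·b'+e'·b   [double negation]
= e'   [distribution]
This depends on e, so it is not a constant.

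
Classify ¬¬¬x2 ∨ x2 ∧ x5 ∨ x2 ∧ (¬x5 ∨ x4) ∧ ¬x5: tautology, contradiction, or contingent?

tautology

¬¬¬x2 ∨ x2 ∧ x5 ∨ x2 ∧ (¬x5 ∨ x4) ∧ ¬x5
= ¬¬¬x2 ∨ x2 ∧ x5 ∨ x2 ∧ ¬x5   (absorption)
= ¬¬¬x2 ∨ x2   (distribution)
= ¬x2 ∨ x2   (double negation)
= True   (complement)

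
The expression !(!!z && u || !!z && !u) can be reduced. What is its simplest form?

!z

!(!!z && u || !!z && !u)
= !!!z
= !z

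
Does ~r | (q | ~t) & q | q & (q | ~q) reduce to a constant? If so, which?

no

~r | (q | ~t) & q | q & (q | ~q)
= ~r | q | q & (q | ~q)   (absorption)
= ~r | q | q   (complement / identity)
= ~r | q   (idempotence)
This depends on q, r, so it is not a constant.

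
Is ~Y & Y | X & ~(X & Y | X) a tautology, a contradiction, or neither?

contradiction

~Y & Y | X & ~(X & Y | X)
= X & ~(X & Y | X)   — complement / identity
= X & ~X   — absorption
= 0   — complement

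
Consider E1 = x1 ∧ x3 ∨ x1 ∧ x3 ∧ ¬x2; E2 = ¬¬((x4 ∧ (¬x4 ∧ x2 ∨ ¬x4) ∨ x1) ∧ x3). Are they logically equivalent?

Yes

E1: x1 ∧ x3 ∨ x1 ∧ x3 ∧ ¬x2
    = x1 ∧ x3   [absorption]
E2: ¬¬((x4 ∧ (¬x4 ∧ x2 ∨ ¬x4) ∨ x1) ∧ x3)
    = (x4 ∧ (¬x4 ∧ x2 ∨ ¬x4) ∨ x1) ∧ x3   [double negation]
    = (x4 ∧ ¬x4 ∨ x1) ∧ x3   [absorption]
    = x1 ∧ x3   [complement / identity]
Both reduce to x1 ∧ x3, so they are equivalent.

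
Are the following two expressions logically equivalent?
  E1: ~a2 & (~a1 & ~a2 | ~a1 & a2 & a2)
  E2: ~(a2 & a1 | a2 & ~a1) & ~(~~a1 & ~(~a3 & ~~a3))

E1: ~a2 & (~a1 & ~a2 | ~a1 & a2 & a2)
    = ~a2 & (~a1 & ~a2 | ~a1 & a2)
    = ~a2 & ~a1
E2: ~(a2 & a1 | a2 & ~a1) & ~(~~a1 & ~(~a3 & ~~a3))
    = ~(a2 & a1 | a2 & ~a1) & ~(~~a1 & (a3 | ~a3))
    = ~(a2 & a1 | a2 & ~a1) & ~~~a1
    = ~a2 & ~~~a1
    = ~a2 & ~a1
Both reduce to ~a2 & ~a1, so they are equivalent.

Yes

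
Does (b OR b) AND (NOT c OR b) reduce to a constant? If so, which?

(b OR b) AND (NOT c OR b)
= b AND NOT c OR b   — distribution
= b   — absorption
This depends on b, so it is not a constant.

no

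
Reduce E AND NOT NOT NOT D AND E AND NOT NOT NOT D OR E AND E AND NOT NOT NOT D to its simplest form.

E AND NOT NOT NOT D AND E AND NOT NOT NOT D OR E AND E AND NOT NOT NOT D
= E AND NOT NOT NOT D AND (E AND NOT NOT NOT D OR E)   — distribution
= E AND NOT NOT NOT D   — absorption
= E AND NOT D   — double negation

E AND NOT D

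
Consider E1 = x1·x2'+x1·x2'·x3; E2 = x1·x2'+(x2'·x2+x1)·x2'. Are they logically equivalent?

E1: x1·x2'+x1·x2'·x3
    = x1·x2'   (absorption)
E2: x1·x2'+(x2'·x2+x1)·x2'
    = x1·x2'+x1·x2'   (complement / identity)
    = x1·x2'   (idempotence)
Both reduce to x1·x2', so they are equivalent.

Yes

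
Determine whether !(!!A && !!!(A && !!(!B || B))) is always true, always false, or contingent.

!(!!A && !!!(A && !!(!B || B)))
= !(!!A && !!!(A && (!B || B)))   [double negation]
= !(!!A && !!!A)   [complement / identity]
= !A || !!A   [De Morgan]
= !A || A   [double negation]
= true   [complement]

always true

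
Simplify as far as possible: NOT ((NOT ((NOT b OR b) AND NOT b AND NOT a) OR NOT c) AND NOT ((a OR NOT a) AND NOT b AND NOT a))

NOT ((NOT ((NOT b OR b) AND NOT b AND NOT a) OR NOT c) AND NOT ((a OR NOT a) AND NOT b AND NOT a))
= NOT ((NOT (NOT b AND NOT a) OR NOT c) AND NOT ((a OR NOT a) AND NOT b AND NOT a))
= NOT ((NOT (NOT b AND NOT a) OR NOT c) AND NOT (NOT b AND NOT a))
= NOT NOT (NOT b AND NOT a)
= NOT b AND NOT a

NOT b AND NOT a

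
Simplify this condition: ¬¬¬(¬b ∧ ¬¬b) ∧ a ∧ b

a ∧ b

¬¬¬(¬b ∧ ¬¬b) ∧ a ∧ b
= ¬¬(b ∨ ¬b) ∧ a ∧ b   (De Morgan)
= (b ∨ ¬b) ∧ a ∧ b   (double negation)
= a ∧ b   (complement / identity)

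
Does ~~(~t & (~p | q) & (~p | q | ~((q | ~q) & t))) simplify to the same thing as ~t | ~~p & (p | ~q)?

E1: ~~(~t & (~p | q) & (~p | q | ~((q | ~q) & t)))
    = ~~(~t & (~p | q) & (~p | q | ~t))   — complement / identity
    = ~t & (~p | q) & (~p | q | ~t)   — double negation
    = ~t & (~p | q)   — absorption
E2: ~t | ~~p & (p | ~q)
    = ~t | p & (p | ~q)   — double negation
    = ~t | p   — absorption
These differ: at p=1, q=0, t=1, E1 = 0 but E2 = 1.

No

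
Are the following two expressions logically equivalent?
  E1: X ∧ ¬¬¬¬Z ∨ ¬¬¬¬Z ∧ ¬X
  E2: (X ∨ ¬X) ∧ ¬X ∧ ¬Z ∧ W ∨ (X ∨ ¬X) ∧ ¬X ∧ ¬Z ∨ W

E1: X ∧ ¬¬¬¬Z ∨ ¬¬¬¬Z ∧ ¬X
    = ¬¬¬¬Z
    = ¬¬Z
    = Z
E2: (X ∨ ¬X) ∧ ¬X ∧ ¬Z ∧ W ∨ (X ∨ ¬X) ∧ ¬X ∧ ¬Z ∨ W
    = (X ∨ ¬X) ∧ ¬X ∧ ¬Z ∨ W
    = ¬X ∧ ¬Z ∨ W
These differ: at W=1, X=1, Z=0, E1 = 0 but E2 = 1.

No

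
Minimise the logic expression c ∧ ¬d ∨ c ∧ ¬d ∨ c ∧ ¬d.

c ∧ ¬d

c ∧ ¬d ∨ c ∧ ¬d ∨ c ∧ ¬d
= c ∧ ¬d ∨ c ∧ ¬d   — idempotence
= c ∧ ¬d   — idempotence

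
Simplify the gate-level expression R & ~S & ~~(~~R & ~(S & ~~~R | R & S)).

R & ~S & ~~(~~R & ~(S & ~~~R | R & S))
= R & ~S & ~~(~~R & ~(S & ~R | R & S))
= R & ~S & ~~R & ~(S & ~R | R & S)
= R & ~S & R & ~(S & ~R | R & S)
= R & ~S & R & ~S
= R & ~S

R & ~S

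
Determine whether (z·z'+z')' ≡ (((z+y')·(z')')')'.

E1: (z·z'+z')'
    = (z')'
    = z
E2: (((z+y')·(z')')')'
    = (z+y')·(z')'
    = (z+y')·z
    = z
Both reduce to z, so they are equivalent.

Yes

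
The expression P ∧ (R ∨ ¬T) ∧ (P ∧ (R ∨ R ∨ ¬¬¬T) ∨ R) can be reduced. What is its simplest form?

P ∧ (R ∨ ¬T)

P ∧ (R ∨ ¬T) ∧ (P ∧ (R ∨ R ∨ ¬¬¬T) ∨ R)
= P ∧ (R ∨ ¬T) ∧ (P ∧ (R ∨ ¬¬¬T) ∨ R)   [idempotence]
= P ∧ (R ∨ ¬T) ∧ (P ∧ (R ∨ ¬T) ∨ R)   [double negation]
= P ∧ (R ∨ ¬T)   [absorption]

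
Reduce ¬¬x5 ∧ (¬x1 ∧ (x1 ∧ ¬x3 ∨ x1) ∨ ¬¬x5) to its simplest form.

¬¬x5 ∧ (¬x1 ∧ (x1 ∧ ¬x3 ∨ x1) ∨ ¬¬x5)
= ¬¬x5 ∧ (¬x1 ∧ x1 ∨ ¬¬x5)
= ¬¬x5 ∧ ¬¬x5
= ¬¬x5
= x5

x5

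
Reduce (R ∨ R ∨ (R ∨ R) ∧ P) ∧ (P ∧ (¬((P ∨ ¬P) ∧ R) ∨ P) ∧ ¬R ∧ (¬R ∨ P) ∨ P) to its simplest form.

R ∧ P

(R ∨ R ∨ (R ∨ R) ∧ P) ∧ (P ∧ (¬((P ∨ ¬P) ∧ R) ∨ P) ∧ ¬R ∧ (¬R ∨ P) ∨ P)
= (R ∨ R ∨ (R ∨ R) ∧ P) ∧ (P ∧ (¬R ∨ P) ∧ ¬R ∧ (¬R ∨ P) ∨ P)   — complement / identity
= (R ∨ R) ∧ (P ∧ (¬R ∨ P) ∧ ¬R ∧ (¬R ∨ P) ∨ P)   — absorption
= (R ∨ R) ∧ (P ∧ ¬R ∧ (¬R ∨ P) ∨ P)   — absorption
= (R ∨ R) ∧ (P ∧ ¬R ∨ P)   — absorption
= R ∧ (P ∧ ¬R ∨ P)   — idempotence
= R ∧ P   — absorption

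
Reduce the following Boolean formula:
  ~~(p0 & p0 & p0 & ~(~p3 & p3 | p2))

p0 & ~p2

~~(p0 & p0 & p0 & ~(~p3 & p3 | p2))
= ~~(p0 & p0 & ~(~p3 & p3 | p2))   (idempotence)
= ~~(p0 & p0 & ~p2)   (complement / identity)
= p0 & p0 & ~p2   (double negation)
= p0 & ~p2   (idempotence)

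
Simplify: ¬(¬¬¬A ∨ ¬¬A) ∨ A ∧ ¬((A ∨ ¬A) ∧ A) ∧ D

False

¬(¬¬¬A ∨ ¬¬A) ∨ A ∧ ¬((A ∨ ¬A) ∧ A) ∧ D
= ¬(¬¬¬A ∨ ¬¬A) ∨ A ∧ ¬A ∧ D
= ¬(¬A ∨ ¬¬A) ∨ A ∧ ¬A ∧ D
= A ∧ ¬A ∨ A ∧ ¬A ∧ D
= A ∧ ¬A
= False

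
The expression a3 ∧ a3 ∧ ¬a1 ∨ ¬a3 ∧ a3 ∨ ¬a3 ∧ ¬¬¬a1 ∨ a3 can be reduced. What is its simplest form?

¬a1 ∨ a3

a3 ∧ a3 ∧ ¬a1 ∨ ¬a3 ∧ a3 ∨ ¬a3 ∧ ¬¬¬a1 ∨ a3
= a3 ∧ a3 ∧ ¬a1 ∨ ¬a3 ∧ ¬¬¬a1 ∨ a3   (complement / identity)
= a3 ∧ a3 ∧ ¬a1 ∨ ¬a3 ∧ ¬a1 ∨ a3   (double negation)
= a3 ∧ ¬a1 ∨ ¬a3 ∧ ¬a1 ∨ a3   (idempotence)
= ¬a1 ∨ a3   (distribution)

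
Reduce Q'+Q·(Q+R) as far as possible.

Q'+Q·(Q+R)
= Q'+Q
= 1

1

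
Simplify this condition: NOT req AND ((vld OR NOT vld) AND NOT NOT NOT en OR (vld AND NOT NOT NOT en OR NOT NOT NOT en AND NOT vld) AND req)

NOT req AND NOT en

NOT req AND ((vld OR NOT vld) AND NOT NOT NOT en OR (vld AND NOT NOT NOT en OR NOT NOT NOT en AND NOT vld) AND req)
= NOT req AND ((vld OR NOT vld) AND NOT NOT NOT en OR (vld OR NOT vld) AND NOT NOT NOT en AND req)   (distribution)
= NOT req AND (vld OR NOT vld) AND NOT NOT NOT en   (absorption)
= NOT req AND (vld OR NOT vld) AND NOT en   (double negation)
= NOT req AND NOT en   (complement / identity)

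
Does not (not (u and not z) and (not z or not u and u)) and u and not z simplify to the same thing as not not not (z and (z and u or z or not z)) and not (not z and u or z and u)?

No

E1: not (not (u and not z) and (not z or not u and u)) and u and not z
    = not (not (u and not z) and not z) and u and not z
    = (u and not z or z) and u and not z
    = u and not z
E2: not not not (z and (z and u or z or not z)) and not (not z and u or z and u)
    = not not not (z and (z and u or z or not z)) and not u
    = not not not (z and (z or not z)) and not u
    = not (z and (z or not z)) and not u
    = not z and not u
These differ: at u=0, z=0, E1 = 0 but E2 = 1.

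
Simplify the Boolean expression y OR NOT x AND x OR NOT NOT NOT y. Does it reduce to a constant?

y OR NOT x AND x OR NOT NOT NOT y
= y OR NOT x AND x OR NOT y   (double negation)
= y OR NOT y   (complement / identity)
= TRUE   (complement)

TRUE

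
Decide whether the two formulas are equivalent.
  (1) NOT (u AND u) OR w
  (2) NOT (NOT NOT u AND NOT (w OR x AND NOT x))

E1: NOT (u AND u) OR w
    = NOT u OR w   [idempotence]
E2: NOT (NOT NOT u AND NOT (w OR x AND NOT x))
    = NOT (NOT NOT u AND NOT w)   [complement / identity]
    = NOT u OR w   [De Morgan]
Both reduce to NOT u OR w, so they are equivalent.

Yes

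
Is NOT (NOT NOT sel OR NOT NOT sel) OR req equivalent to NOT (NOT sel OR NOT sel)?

E1: NOT (NOT NOT sel OR NOT NOT sel) OR req
    = NOT NOT NOT sel OR req   (idempotence)
    = NOT sel OR req   (double negation)
E2: NOT (NOT sel OR NOT sel)
    = NOT NOT sel   (idempotence)
    = sel   (double negation)
These differ: at req=0, sel=0, E1 = 1 but E2 = 0.

No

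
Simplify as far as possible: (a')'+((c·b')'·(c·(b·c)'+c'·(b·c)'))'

(a')'+((c·b')'·(c·(b·c)'+c'·(b·c)'))'
= (a')'+((c·b')'·(b·c)')'
= (a')'+c·b'+b·c
= (a')'+c
= a+c

a+c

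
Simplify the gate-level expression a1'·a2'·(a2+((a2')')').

a1'·a2'

a1'·a2'·(a2+((a2')')')
= a1'·a2'·(a2+a2')   (double negation)
= a1'·a2'   (complement / identity)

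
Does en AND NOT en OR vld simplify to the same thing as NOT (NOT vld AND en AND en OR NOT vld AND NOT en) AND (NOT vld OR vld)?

Yes

E1: en AND NOT en OR vld
    = vld   (complement / identity)
E2: NOT (NOT vld AND en AND en OR NOT vld AND NOT en) AND (NOT vld OR vld)
    = NOT (NOT vld AND en OR NOT vld AND NOT en) AND (NOT vld OR vld)   (idempotence)
    = NOT (NOT vld AND en OR NOT vld AND NOT en)   (complement / identity)
    = NOT NOT vld   (distribution)
    = vld   (double negation)
Both reduce to vld, so they are equivalent.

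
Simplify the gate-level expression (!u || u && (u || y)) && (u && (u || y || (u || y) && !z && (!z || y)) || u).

u

(!u || u && (u || y)) && (u && (u || y || (u || y) && !z && (!z || y)) || u)
= (!u || u && (u || y)) && (u && (u || y || (u || y) && !z) || u)   (absorption)
= (!u || u && (u || y)) && (u && (u || y) || u)   (absorption)
= u && (u || y) || !u && u   (distribution)
= u || !u && u   (absorption)
= u   (complement / identity)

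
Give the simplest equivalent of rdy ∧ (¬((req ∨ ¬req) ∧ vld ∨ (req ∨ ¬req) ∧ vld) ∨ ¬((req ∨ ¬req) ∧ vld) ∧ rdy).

rdy ∧ (¬((req ∨ ¬req) ∧ vld ∨ (req ∨ ¬req) ∧ vld) ∨ ¬((req ∨ ¬req) ∧ vld) ∧ rdy)
= rdy ∧ (¬((req ∨ ¬req) ∧ vld) ∨ ¬((req ∨ ¬req) ∧ vld) ∧ rdy)
= rdy ∧ ¬((req ∨ ¬req) ∧ vld)
= rdy ∧ ¬vld

rdy ∧ ¬vld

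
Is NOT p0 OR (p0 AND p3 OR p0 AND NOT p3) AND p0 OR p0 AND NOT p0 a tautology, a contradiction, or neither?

tautology

NOT p0 OR (p0 AND p3 OR p0 AND NOT p3) AND p0 OR p0 AND NOT p0
= NOT p0 OR p0 AND p0 OR p0 AND NOT p0
= NOT p0 OR p0
= TRUE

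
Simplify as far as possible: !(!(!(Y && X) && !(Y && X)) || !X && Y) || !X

!(!(!(Y && X) && !(Y && X)) || !X && Y) || !X
= !(!!(Y && X) || !X && Y) || !X   [idempotence]
= !(Y && X || !X && Y) || !X   [double negation]
= !Y || !X   [distribution]

!Y || !X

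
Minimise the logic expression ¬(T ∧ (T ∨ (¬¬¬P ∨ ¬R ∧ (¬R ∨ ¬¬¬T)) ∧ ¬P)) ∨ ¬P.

¬T ∨ ¬P

¬(T ∧ (T ∨ (¬¬¬P ∨ ¬R ∧ (¬R ∨ ¬¬¬T)) ∧ ¬P)) ∨ ¬P
= ¬(T ∧ (T ∨ (¬¬¬P ∨ ¬R ∧ (¬R ∨ ¬T)) ∧ ¬P)) ∨ ¬P   [double negation]
= ¬(T ∧ (T ∨ (¬P ∨ ¬R ∧ (¬R ∨ ¬T)) ∧ ¬P)) ∨ ¬P   [double negation]
= ¬(T ∧ (T ∨ (¬P ∨ ¬R) ∧ ¬P)) ∨ ¬P   [absorption]
= ¬(T ∧ (T ∨ ¬P)) ∨ ¬P   [absorption]
= ¬T ∨ ¬P   [absorption]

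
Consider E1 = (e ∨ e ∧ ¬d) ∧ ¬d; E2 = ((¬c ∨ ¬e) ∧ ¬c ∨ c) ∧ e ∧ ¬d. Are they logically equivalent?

E1: (e ∨ e ∧ ¬d) ∧ ¬d
    = e ∧ ¬d   (absorption)
E2: ((¬c ∨ ¬e) ∧ ¬c ∨ c) ∧ e ∧ ¬d
    = (¬c ∨ c) ∧ e ∧ ¬d   (absorption)
    = e ∧ ¬d   (complement / identity)
Both reduce to e ∧ ¬d, so they are equivalent.

Yes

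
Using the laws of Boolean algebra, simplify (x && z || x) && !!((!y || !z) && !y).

x && !y

(x && z || x) && !!((!y || !z) && !y)
= (x && z || x) && !!!y   (absorption)
= (x && z || x) && !y   (double negation)
= x && !y   (absorption)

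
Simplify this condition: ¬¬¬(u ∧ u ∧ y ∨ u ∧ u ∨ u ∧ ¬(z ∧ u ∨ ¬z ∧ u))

¬¬¬(u ∧ u ∧ y ∨ u ∧ u ∨ u ∧ ¬(z ∧ u ∨ ¬z ∧ u))
= ¬¬¬(u ∧ u ∨ u ∧ ¬(z ∧ u ∨ ¬z ∧ u))   [absorption]
= ¬¬¬(u ∧ u ∨ u ∧ ¬u)   [distribution]
= ¬¬¬u   [distribution]
= ¬u   [double negation]

¬u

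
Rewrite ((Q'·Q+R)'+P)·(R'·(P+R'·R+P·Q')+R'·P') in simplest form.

((Q'·Q+R)'+P)·(R'·(P+R'·R+P·Q')+R'·P')
= ((Q'·Q+R)'+P)·(R'·(P+P·Q')+R'·P')   [complement / identity]
= ((Q'·Q+R)'+P)·(R'·P+R'·P')   [absorption]
= ((Q'·Q+R)'+P)·R'   [distribution]
= (R'+P)·R'   [complement / identity]
= R'   [absorption]

R'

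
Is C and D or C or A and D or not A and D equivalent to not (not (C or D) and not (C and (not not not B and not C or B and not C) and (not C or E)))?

E1: C and D or C or A and D or not A and D
    = C and D or C or D
    = C or D
E2: not (not (C or D) and not (C and (not not not B and not C or B and not C) and (not C or E)))
    = not (not (C or D) and not (C and (not B and not C or B and not C) and (not C or E)))
    = not (not (C or D) and not (C and not C and (not C or E)))
    = not (not (C or D) and not (C and not C))
    = C or D or C and not C
    = C or D
Both reduce to C or D, so they are equivalent.

Yes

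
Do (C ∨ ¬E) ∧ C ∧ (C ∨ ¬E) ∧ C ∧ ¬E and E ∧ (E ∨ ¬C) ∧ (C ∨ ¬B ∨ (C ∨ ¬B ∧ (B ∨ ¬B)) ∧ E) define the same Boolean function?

E1: (C ∨ ¬E) ∧ C ∧ (C ∨ ¬E) ∧ C ∧ ¬E
    = (C ∨ ¬E) ∧ C ∧ ¬E   [idempotence]
    = C ∧ ¬E   [absorption]
E2: E ∧ (E ∨ ¬C) ∧ (C ∨ ¬B ∨ (C ∨ ¬B ∧ (B ∨ ¬B)) ∧ E)
    = E ∧ (E ∨ ¬C) ∧ (C ∨ ¬B ∨ (C ∨ ¬B) ∧ E)   [complement / identity]
    = E ∧ (E ∨ ¬C) ∧ (C ∨ ¬B)   [absorption]
    = E ∧ (C ∨ ¬B)   [absorption]
These differ: at B=0, C=1, E=1, E1 = 0 but E2 = 1.

No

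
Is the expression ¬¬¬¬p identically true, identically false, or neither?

¬¬¬¬p
= ¬¬p   (double negation)
= p   (double negation)
This depends on p, so it is not a constant.

neither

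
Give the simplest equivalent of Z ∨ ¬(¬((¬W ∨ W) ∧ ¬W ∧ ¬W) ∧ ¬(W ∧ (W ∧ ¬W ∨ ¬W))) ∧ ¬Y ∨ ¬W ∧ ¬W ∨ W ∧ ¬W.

Z ∨ ¬W

Z ∨ ¬(¬((¬W ∨ W) ∧ ¬W ∧ ¬W) ∧ ¬(W ∧ (W ∧ ¬W ∨ ¬W))) ∧ ¬Y ∨ ¬W ∧ ¬W ∨ W ∧ ¬W
= Z ∨ ¬(¬((¬W ∨ W) ∧ ¬W ∧ ¬W) ∧ ¬(W ∧ ¬W)) ∧ ¬Y ∨ ¬W ∧ ¬W ∨ W ∧ ¬W   [complement / identity]
= Z ∨ ¬(¬(¬W ∧ ¬W) ∧ ¬(W ∧ ¬W)) ∧ ¬Y ∨ ¬W ∧ ¬W ∨ W ∧ ¬W   [complement / identity]
= Z ∨ (¬W ∧ ¬W ∨ W ∧ ¬W) ∧ ¬Y ∨ ¬W ∧ ¬W ∨ W ∧ ¬W   [De Morgan]
= Z ∨ ¬W ∧ ¬W ∨ W ∧ ¬W   [absorption]
= Z ∨ ¬W   [distribution]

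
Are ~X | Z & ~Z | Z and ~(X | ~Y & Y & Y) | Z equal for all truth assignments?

Yes

E1: ~X | Z & ~Z | Z
    = ~X | Z   [complement / identity]
E2: ~(X | ~Y & Y & Y) | Z
    = ~(X | ~Y & Y) | Z   [idempotence]
    = ~X | Z   [complement / identity]
Both reduce to ~X | Z, so they are equivalent.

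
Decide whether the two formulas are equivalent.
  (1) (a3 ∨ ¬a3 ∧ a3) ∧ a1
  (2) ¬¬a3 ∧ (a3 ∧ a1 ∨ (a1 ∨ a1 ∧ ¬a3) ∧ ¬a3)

Yes

E1: (a3 ∨ ¬a3 ∧ a3) ∧ a1
    = a3 ∧ a1   — complement / identity
E2: ¬¬a3 ∧ (a3 ∧ a1 ∨ (a1 ∨ a1 ∧ ¬a3) ∧ ¬a3)
    = ¬¬a3 ∧ (a3 ∧ a1 ∨ a1 ∧ ¬a3)   — absorption
    = a3 ∧ (a3 ∧ a1 ∨ a1 ∧ ¬a3)   — double negation
    = a3 ∧ a1   — distribution
Both reduce to a3 ∧ a1, so they are equivalent.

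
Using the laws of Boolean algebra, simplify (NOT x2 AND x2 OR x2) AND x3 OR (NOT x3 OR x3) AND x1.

(NOT x2 AND x2 OR x2) AND x3 OR (NOT x3 OR x3) AND x1
= (NOT x2 AND x2 OR x2) AND x3 OR x1   [complement / identity]
= x2 AND x3 OR x1   [complement / identity]

x2 AND x3 OR x1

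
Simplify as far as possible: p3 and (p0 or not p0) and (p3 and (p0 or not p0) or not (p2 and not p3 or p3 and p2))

p3 and (p0 or not p0) and (p3 and (p0 or not p0) or not (p2 and not p3 or p3 and p2))
= p3 and (p0 or not p0) and (p3 and (p0 or not p0) or not p2)
= p3 and (p0 or not p0)
= p3

p3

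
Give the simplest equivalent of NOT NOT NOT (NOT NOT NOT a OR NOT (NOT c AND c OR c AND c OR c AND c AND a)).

a AND c

NOT NOT NOT (NOT NOT NOT a OR NOT (NOT c AND c OR c AND c OR c AND c AND a))
= NOT NOT (NOT NOT a AND (NOT c AND c OR c AND c OR c AND c AND a))
= NOT NOT a AND (NOT c AND c OR c AND c OR c AND c AND a)
= NOT NOT a AND (NOT c AND c OR c AND c)
= a AND (NOT c AND c OR c AND c)
= a AND c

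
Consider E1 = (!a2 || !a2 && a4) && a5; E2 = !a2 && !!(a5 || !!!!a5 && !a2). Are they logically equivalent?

Yes

E1: (!a2 || !a2 && a4) && a5
    = !a2 && a5   [absorption]
E2: !a2 && !!(a5 || !!!!a5 && !a2)
    = !a2 && !!(a5 || !!a5 && !a2)   [double negation]
    = !a2 && !!(a5 || a5 && !a2)   [double negation]
    = !a2 && !!a5   [absorption]
    = !a2 && a5   [double negation]
Both reduce to !a2 && a5, so they are equivalent.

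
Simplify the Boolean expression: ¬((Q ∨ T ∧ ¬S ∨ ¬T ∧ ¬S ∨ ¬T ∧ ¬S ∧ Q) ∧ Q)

¬Q

¬((Q ∨ T ∧ ¬S ∨ ¬T ∧ ¬S ∨ ¬T ∧ ¬S ∧ Q) ∧ Q)
= ¬((Q ∨ T ∧ ¬S ∨ ¬T ∧ ¬S) ∧ Q)   (absorption)
= ¬((Q ∨ ¬S) ∧ Q)   (distribution)
= ¬Q   (absorption)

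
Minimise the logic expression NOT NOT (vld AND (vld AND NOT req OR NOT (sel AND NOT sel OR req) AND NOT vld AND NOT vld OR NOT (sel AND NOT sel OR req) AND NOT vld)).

NOT NOT (vld AND (vld AND NOT req OR NOT (sel AND NOT sel OR req) AND NOT vld AND NOT vld OR NOT (sel AND NOT sel OR req) AND NOT vld))
= vld AND (vld AND NOT req OR NOT (sel AND NOT sel OR req) AND NOT vld AND NOT vld OR NOT (sel AND NOT sel OR req) AND NOT vld)
= vld AND (vld AND NOT req OR NOT (sel AND NOT sel OR req) AND NOT vld)
= vld AND (vld AND NOT req OR NOT req AND NOT vld)
= vld AND NOT req

vld AND NOT req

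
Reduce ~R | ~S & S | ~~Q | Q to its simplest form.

~R | Q

~R | ~S & S | ~~Q | Q
= ~R | ~S & S | Q | Q
= ~R | Q | Q
= ~R | Q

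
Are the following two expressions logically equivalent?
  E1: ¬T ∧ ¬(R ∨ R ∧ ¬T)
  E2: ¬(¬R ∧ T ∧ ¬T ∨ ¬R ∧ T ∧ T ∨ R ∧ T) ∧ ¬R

Yes

E1: ¬T ∧ ¬(R ∨ R ∧ ¬T)
    = ¬T ∧ ¬R   — absorption
E2: ¬(¬R ∧ T ∧ ¬T ∨ ¬R ∧ T ∧ T ∨ R ∧ T) ∧ ¬R
    = ¬(¬R ∧ T ∨ R ∧ T) ∧ ¬R   — distribution
    = ¬T ∧ ¬R   — distribution
Both reduce to ¬T ∧ ¬R, so they are equivalent.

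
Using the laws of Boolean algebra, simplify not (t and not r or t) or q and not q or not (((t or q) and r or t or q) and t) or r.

not t or r

not (t and not r or t) or q and not q or not (((t or q) and r or t or q) and t) or r
= not (t and not r or t) or not (((t or q) and r or t or q) and t) or r   [complement / identity]
= not (t and not r or t) or not ((t or q) and t) or r   [absorption]
= not t or not ((t or q) and t) or r   [absorption]
= not t or not t or r   [absorption]
= not t or r   [idempotence]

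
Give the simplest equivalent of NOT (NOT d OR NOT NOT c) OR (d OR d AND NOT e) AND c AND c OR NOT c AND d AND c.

NOT (NOT d OR NOT NOT c) OR (d OR d AND NOT e) AND c AND c OR NOT c AND d AND c
= d AND NOT c OR (d OR d AND NOT e) AND c AND c OR NOT c AND d AND c
= d AND NOT c OR d AND c AND c OR NOT c AND d AND c
= d AND NOT c OR d AND c
= d

d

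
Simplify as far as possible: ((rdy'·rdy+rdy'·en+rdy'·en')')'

((rdy'·rdy+rdy'·en+rdy'·en')')'
= ((rdy'·en+rdy'·en')')'   [complement / identity]
= ((rdy')')'   [distribution]
= rdy'   [double negation]

rdy'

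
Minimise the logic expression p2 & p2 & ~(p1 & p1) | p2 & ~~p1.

p2

p2 & p2 & ~(p1 & p1) | p2 & ~~p1
= p2 & p2 & ~p1 | p2 & ~~p1   (idempotence)
= p2 & p2 & ~p1 | p2 & p1   (double negation)
= p2 & ~p1 | p2 & p1   (idempotence)
= p2   (distribution)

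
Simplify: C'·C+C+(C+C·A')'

1

C'·C+C+(C+C·A')'
= C'·C+C+C'
= C+C'
= 1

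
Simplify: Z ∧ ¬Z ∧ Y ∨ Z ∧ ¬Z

Z ∧ ¬Z ∧ Y ∨ Z ∧ ¬Z
= Z ∧ ¬Z   [absorption]
= False   [complement]

False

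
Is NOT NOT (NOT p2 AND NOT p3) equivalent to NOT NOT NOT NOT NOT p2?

E1: NOT NOT (NOT p2 AND NOT p3)
    = NOT p2 AND NOT p3   — double negation
E2: NOT NOT NOT NOT NOT p2
    = NOT NOT NOT p2   — double negation
    = NOT p2   — double negation
These differ: at p2=0, p3=1, E1 = 0 but E2 = 1.

No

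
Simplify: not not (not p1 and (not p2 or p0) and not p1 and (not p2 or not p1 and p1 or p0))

not p1 and (not p2 or p0)

not not (not p1 and (not p2 or p0) and not p1 and (not p2 or not p1 and p1 or p0))
= not not (not p1 and (not p2 or p0) and not p1 and (not p2 or p0))   (complement / identity)
= not p1 and (not p2 or p0) and not p1 and (not p2 or p0)   (double negation)
= not p1 and (not p2 or p0)   (idempotence)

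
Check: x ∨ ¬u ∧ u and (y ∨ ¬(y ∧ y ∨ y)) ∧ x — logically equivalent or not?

E1: x ∨ ¬u ∧ u
    = x   (complement / identity)
E2: (y ∨ ¬(y ∧ y ∨ y)) ∧ x
    = (y ∨ ¬(y ∨ y)) ∧ x   (idempotence)
    = (y ∨ ¬y) ∧ x   (idempotence)
    = x   (complement / identity)
Both reduce to x, so they are equivalent.

Yes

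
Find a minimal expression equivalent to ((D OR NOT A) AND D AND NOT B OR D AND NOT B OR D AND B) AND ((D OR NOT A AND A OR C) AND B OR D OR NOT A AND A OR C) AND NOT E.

((D OR NOT A) AND D AND NOT B OR D AND NOT B OR D AND B) AND ((D OR NOT A AND A OR C) AND B OR D OR NOT A AND A OR C) AND NOT E
= (D AND NOT B OR D AND NOT B OR D AND B) AND ((D OR NOT A AND A OR C) AND B OR D OR NOT A AND A OR C) AND NOT E   — absorption
= (D AND NOT B OR D) AND ((D OR NOT A AND A OR C) AND B OR D OR NOT A AND A OR C) AND NOT E   — distribution
= (D AND NOT B OR D) AND (D OR NOT A AND A OR C) AND NOT E   — absorption
= (D AND NOT B OR D) AND (D OR C) AND NOT E   — complement / identity
= D AND (D OR C) AND NOT E   — absorption
= D AND NOT E   — absorption

D AND NOT E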